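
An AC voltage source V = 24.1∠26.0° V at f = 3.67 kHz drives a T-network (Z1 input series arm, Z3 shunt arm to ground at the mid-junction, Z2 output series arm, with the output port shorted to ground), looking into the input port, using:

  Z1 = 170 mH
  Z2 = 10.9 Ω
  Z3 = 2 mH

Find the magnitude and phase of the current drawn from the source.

Step 1 — Angular frequency: ω = 2π·f = 2π·3670 = 2.306e+04 rad/s.
Step 2 — Component impedances:
  Z1: Z = jωL = j·2.306e+04·0.17 = 0 + j3920 Ω
  Z2: Z = R = 10.9 Ω
  Z3: Z = jωL = j·2.306e+04·0.002 = 0 + j46.12 Ω
Step 3 — With the output port shorted to ground, the output series arm Z2 runs from the junction to ground; the shunt arm Z3 also runs from the junction to ground. They appear in parallel: Z3 || Z2 = 10.32 + j2.44 Ω.
Step 4 — Series with input arm Z1: Z_in = Z1 + (Z3 || Z2) = 10.32 + j3923 Ω = 3923∠89.8° Ω.
Step 5 — Source phasor: V = 24.1∠26.0° V = 21.66 + j10.56 V.
Step 6 — Ohm's law: I = V / Z_total = (21.66 + j10.56) / (10.32 + j3923) = 0.002708 - j0.005515 A.
Step 7 — Convert to polar: |I| = 0.006144 A, ∠I = -63.8°.

I = 0.006144∠-63.8° A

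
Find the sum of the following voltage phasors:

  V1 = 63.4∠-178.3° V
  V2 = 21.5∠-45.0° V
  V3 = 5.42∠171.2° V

Step 1 — Convert each phasor to rectangular form:
  V1 = 63.4·(cos(-178.3°) + j·sin(-178.3°)) = -63.37 - j1.881 V
  V2 = 21.5·(cos(-45.0°) + j·sin(-45.0°)) = 15.2 - j15.2 V
  V3 = 5.42·(cos(171.2°) + j·sin(171.2°)) = -5.356 + j0.8292 V
Step 2 — Sum components: V_total = -53.53 - j16.25 V.
Step 3 — Convert to polar: |V_total| = 55.94 V, ∠V_total = -163.1°.

V_total = 55.94∠-163.1° V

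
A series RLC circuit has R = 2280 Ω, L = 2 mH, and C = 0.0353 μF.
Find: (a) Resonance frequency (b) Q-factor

Step 1 — Resonance condition Im(Z)=0 gives ω₀ = 1/√(LC).
Step 2 — ω₀ = 1/√(0.002·3.53e-08) = 1.19e+05 rad/s.
Step 3 — f₀ = ω₀/(2π) = 1.894e+04 Hz.
Step 4 — Series Q: Q = ω₀L/R = 1.19e+05·0.002/2280 = 0.1044.

(a) f₀ = 1.894e+04 Hz  (b) Q = 0.1044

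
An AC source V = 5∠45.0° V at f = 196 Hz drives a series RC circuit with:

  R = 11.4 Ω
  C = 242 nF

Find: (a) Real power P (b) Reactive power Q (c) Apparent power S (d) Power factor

Step 1 — Angular frequency: ω = 2π·f = 2π·196 = 1232 rad/s.
Step 2 — Component impedances:
  R: Z = R = 11.4 Ω
  C: Z = 1/(jωC) = -j/(ω·C) = 0 - j3355 Ω
Step 3 — Series combination: Z_total = R + C = 11.4 - j3355 Ω = 3355∠-89.8° Ω.
Step 4 — Source phasor: V = 5∠45.0° V = 3.536 + j3.536 V.
Step 5 — Current: I = V / Z = -0.00105 + j0.001057 A = 0.00149∠134.8° A.
Step 6 — Complex power: S = V·I* = 2.531e-05 - j0.007451 VA.
Step 7 — Real power: P = Re(S) = 2.531e-05 W.
Step 8 — Reactive power: Q = Im(S) = -0.007451 VAR.
Step 9 — Apparent power: |S| = 0.007451 VA.
Step 10 — Power factor: PF = P/|S| = 0.003397 (leading).

(a) P = 2.531e-05 W  (b) Q = -0.007451 VAR  (c) S = 0.007451 VA  (d) PF = 0.003397 (leading)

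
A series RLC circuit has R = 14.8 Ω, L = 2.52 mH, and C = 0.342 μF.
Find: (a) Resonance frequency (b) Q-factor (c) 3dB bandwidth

Step 1 — Resonance: ω₀ = 1/√(LC) = 1/√(0.00252·3.42e-07) = 3.406e+04 rad/s.
Step 2 — f₀ = ω₀/(2π) = 5421 Hz.
Step 3 — Series Q: Q = ω₀L/R = 3.406e+04·0.00252/14.8 = 5.8.
Step 4 — Bandwidth: Δω = ω₀/Q = 5873 rad/s; BW = Δω/(2π) = 934.7 Hz.

(a) f₀ = 5421 Hz  (b) Q = 5.8  (c) BW = 934.7 Hz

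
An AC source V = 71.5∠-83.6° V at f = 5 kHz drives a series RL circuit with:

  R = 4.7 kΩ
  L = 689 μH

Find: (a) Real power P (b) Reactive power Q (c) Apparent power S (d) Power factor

Step 1 — Angular frequency: ω = 2π·f = 2π·5000 = 3.142e+04 rad/s.
Step 2 — Component impedances:
  R: Z = R = 4700 Ω
  L: Z = jωL = j·3.142e+04·0.000689 = 0 + j21.65 Ω
Step 3 — Series combination: Z_total = R + L = 4700 + j21.65 Ω = 4700∠0.3° Ω.
Step 4 — Source phasor: V = 71.5∠-83.6° V = 7.97 - j71.05 V.
Step 5 — Current: I = V / Z = 0.001626 - j0.01513 A = 0.01521∠-83.9° A.
Step 6 — Complex power: S = V·I* = 1.088 + j0.005009 VA.
Step 7 — Real power: P = Re(S) = 1.088 W.
Step 8 — Reactive power: Q = Im(S) = 0.005009 VAR.
Step 9 — Apparent power: |S| = 1.088 VA.
Step 10 — Power factor: PF = P/|S| = 1 (lagging).

(a) P = 1.088 W  (b) Q = 0.005009 VAR  (c) S = 1.088 VA  (d) PF = 1 (lagging)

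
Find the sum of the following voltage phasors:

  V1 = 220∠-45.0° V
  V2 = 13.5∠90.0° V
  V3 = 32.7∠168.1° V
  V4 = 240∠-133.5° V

Step 1 — Convert each phasor to rectangular form:
  V1 = 220·(cos(-45.0°) + j·sin(-45.0°)) = 155.6 - j155.6 V
  V2 = 13.5·(cos(90.0°) + j·sin(90.0°)) = 0 + j13.5 V
  V3 = 32.7·(cos(168.1°) + j·sin(168.1°)) = -32 + j6.743 V
  V4 = 240·(cos(-133.5°) + j·sin(-133.5°)) = -165.2 - j174.1 V
Step 2 — Sum components: V_total = -41.64 - j309.4 V.
Step 3 — Convert to polar: |V_total| = 312.2 V, ∠V_total = -97.7°.

V_total = 312.2∠-97.7° V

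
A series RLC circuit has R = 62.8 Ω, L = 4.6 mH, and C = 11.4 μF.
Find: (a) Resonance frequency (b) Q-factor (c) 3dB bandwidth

Step 1 — Resonance: ω₀ = 1/√(LC) = 1/√(0.0046·1.14e-05) = 4367 rad/s.
Step 2 — f₀ = ω₀/(2π) = 695 Hz.
Step 3 — Series Q: Q = ω₀L/R = 4367·0.0046/62.8 = 0.3199.
Step 4 — Bandwidth: Δω = ω₀/Q = 1.365e+04 rad/s; BW = Δω/(2π) = 2173 Hz.

(a) f₀ = 695 Hz  (b) Q = 0.3199  (c) BW = 2173 Hz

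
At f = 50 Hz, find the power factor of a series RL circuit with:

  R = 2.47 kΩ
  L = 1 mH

Step 1 — Angular frequency: ω = 2π·f = 2π·50 = 314.2 rad/s.
Step 2 — Component impedances:
  R: Z = R = 2470 Ω
  L: Z = jωL = j·314.2·0.001 = 0 + j0.3142 Ω
Step 3 — Series combination: Z_total = R + L = 2470 + j0.3142 Ω = 2470∠0.0° Ω.
Step 4 — Power factor: PF = cos(φ) = Re(Z)/|Z| = 2470/2470 = 1.
Step 5 — Type: Im(Z) = 0.3142 ⇒ lagging (phase φ = 0.0°).

PF = 1 (lagging, φ = 0.0°)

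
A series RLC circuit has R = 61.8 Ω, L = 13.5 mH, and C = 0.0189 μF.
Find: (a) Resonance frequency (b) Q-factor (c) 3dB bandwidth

Step 1 — Resonance condition Im(Z)=0 gives ω₀ = 1/√(LC).
Step 2 — ω₀ = 1/√(0.0135·1.89e-08) = 6.26e+04 rad/s.
Step 3 — f₀ = ω₀/(2π) = 9964 Hz.
Step 4 — Series Q: Q = ω₀L/R = 6.26e+04·0.0135/61.8 = 13.68.
Step 5 — 3dB bandwidth: Δω = ω₀/Q = 4578 rad/s; BW = Δω/(2π) = 728.6 Hz.

(a) f₀ = 9964 Hz  (b) Q = 13.68  (c) BW = 728.6 Hz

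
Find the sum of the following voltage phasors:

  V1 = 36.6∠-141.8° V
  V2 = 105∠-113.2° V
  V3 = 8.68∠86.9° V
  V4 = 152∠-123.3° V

Step 1 — Convert each phasor to rectangular form:
  V1 = 36.6·(cos(-141.8°) + j·sin(-141.8°)) = -28.76 - j22.63 V
  V2 = 105·(cos(-113.2°) + j·sin(-113.2°)) = -41.36 - j96.51 V
  V3 = 8.68·(cos(86.9°) + j·sin(86.9°)) = 0.4694 + j8.667 V
  V4 = 152·(cos(-123.3°) + j·sin(-123.3°)) = -83.45 - j127 V
Step 2 — Sum components: V_total = -153.1 - j237.5 V.
Step 3 — Convert to polar: |V_total| = 282.6 V, ∠V_total = -122.8°.

V_total = 282.6∠-122.8° V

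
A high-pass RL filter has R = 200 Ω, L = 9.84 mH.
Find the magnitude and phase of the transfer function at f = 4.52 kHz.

Step 1 — Angular frequency: ω = 2π·4520 = 2.84e+04 rad/s.
Step 2 — Transfer function: H(jω) = jωL/(R + jωL).
Step 3 — Numerator jωL = j·279.5; denominator R + jωL = 200 + j279.5.
Step 4 — H = 0.6613 + j0.4733.
Step 5 — Magnitude: |H| = 0.8132 (-1.8 dB); phase: φ = 35.6°.

|H| = 0.8132 (-1.8 dB), φ = 35.6°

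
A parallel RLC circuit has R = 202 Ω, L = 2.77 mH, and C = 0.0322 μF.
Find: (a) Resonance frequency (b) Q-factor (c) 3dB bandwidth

Step 1 — Resonance: ω₀ = 1/√(LC) = 1/√(0.00277·3.22e-08) = 1.059e+05 rad/s.
Step 2 — f₀ = ω₀/(2π) = 1.685e+04 Hz.
Step 3 — Parallel Q: Q = R/(ω₀L) = 202/(1.059e+05·0.00277) = 0.6887.
Step 4 — Bandwidth: Δω = ω₀/Q = 1.537e+05 rad/s; BW = Δω/(2π) = 2.447e+04 Hz.

(a) f₀ = 1.685e+04 Hz  (b) Q = 0.6887  (c) BW = 2.447e+04 Hz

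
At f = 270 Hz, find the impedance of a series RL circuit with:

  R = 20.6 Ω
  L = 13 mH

Step 1 — Angular frequency: ω = 2π·f = 2π·270 = 1696 rad/s.
Step 2 — Component impedances:
  R: Z = R = 20.6 Ω
  L: Z = jωL = j·1696·0.013 = 0 + j22.05 Ω
Step 3 — Series combination: Z_total = R + L = 20.6 + j22.05 Ω = 30.18∠47.0° Ω.

Z = 20.6 + j22.05 Ω = 30.18∠47.0° Ω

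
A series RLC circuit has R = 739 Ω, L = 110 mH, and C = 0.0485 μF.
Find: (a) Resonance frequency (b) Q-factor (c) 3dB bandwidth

Step 1 — Resonance: ω₀ = 1/√(LC) = 1/√(0.11·4.85e-08) = 1.369e+04 rad/s.
Step 2 — f₀ = ω₀/(2π) = 2179 Hz.
Step 3 — Series Q: Q = ω₀L/R = 1.369e+04·0.11/739 = 2.038.
Step 4 — Bandwidth: Δω = ω₀/Q = 6718 rad/s; BW = Δω/(2π) = 1069 Hz.

(a) f₀ = 2179 Hz  (b) Q = 2.038  (c) BW = 1069 Hz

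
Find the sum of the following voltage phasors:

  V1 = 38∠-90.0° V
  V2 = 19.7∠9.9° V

Step 1 — Convert each phasor to rectangular form:
  V1 = 38·(cos(-90.0°) + j·sin(-90.0°)) = 0 - j38 V
  V2 = 19.7·(cos(9.9°) + j·sin(9.9°)) = 19.41 + j3.387 V
Step 2 — Sum components: V_total = 19.41 - j34.61 V.
Step 3 — Convert to polar: |V_total| = 39.68 V, ∠V_total = -60.7°.

V_total = 39.68∠-60.7° V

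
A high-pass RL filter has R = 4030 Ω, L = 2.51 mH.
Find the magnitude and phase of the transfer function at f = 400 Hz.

Step 1 — Angular frequency: ω = 2π·400 = 2513 rad/s.
Step 2 — Transfer function: H(jω) = jωL/(R + jωL).
Step 3 — Numerator jωL = j·6.308; denominator R + jωL = 4030 + j6.308.
Step 4 — H = 2.45e-06 + j0.001565.
Step 5 — Magnitude: |H| = 0.001565 (-56.1 dB); phase: φ = 89.9°.

|H| = 0.001565 (-56.1 dB), φ = 89.9°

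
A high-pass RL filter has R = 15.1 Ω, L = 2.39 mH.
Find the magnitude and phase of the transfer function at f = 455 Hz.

Step 1 — Angular frequency: ω = 2π·455 = 2859 rad/s.
Step 2 — Transfer function: H(jω) = jωL/(R + jωL).
Step 3 — Numerator jωL = j·6.833; denominator R + jωL = 15.1 + j6.833.
Step 4 — H = 0.17 + j0.3756.
Step 5 — Magnitude: |H| = 0.4123 (-7.7 dB); phase: φ = 65.7°.

|H| = 0.4123 (-7.7 dB), φ = 65.7°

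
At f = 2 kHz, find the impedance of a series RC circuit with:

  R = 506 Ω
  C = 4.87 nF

Step 1 — Angular frequency: ω = 2π·f = 2π·2000 = 1.257e+04 rad/s.
Step 2 — Component impedances:
  R: Z = R = 506 Ω
  C: Z = 1/(jωC) = -j/(ω·C) = 0 - j1.634e+04 Ω
Step 3 — Series combination: Z_total = R + C = 506 - j1.634e+04 Ω = 1.635e+04∠-88.2° Ω.

Z = 506 - j1.634e+04 Ω = 1.635e+04∠-88.2° Ω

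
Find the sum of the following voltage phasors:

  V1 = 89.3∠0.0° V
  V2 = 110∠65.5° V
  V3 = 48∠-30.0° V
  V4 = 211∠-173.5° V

Step 1 — Convert each phasor to rectangular form:
  V1 = 89.3·(cos(0.0°) + j·sin(0.0°)) = 89.3 V
  V2 = 110·(cos(65.5°) + j·sin(65.5°)) = 45.62 + j100.1 V
  V3 = 48·(cos(-30.0°) + j·sin(-30.0°)) = 41.57 - j24 V
  V4 = 211·(cos(-173.5°) + j·sin(-173.5°)) = -209.6 - j23.89 V
Step 2 — Sum components: V_total = -33.16 + j52.21 V.
Step 3 — Convert to polar: |V_total| = 61.85 V, ∠V_total = 122.4°.

V_total = 61.85∠122.4° V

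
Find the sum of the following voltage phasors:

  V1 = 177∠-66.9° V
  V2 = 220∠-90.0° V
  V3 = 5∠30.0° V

Step 1 — Convert each phasor to rectangular form:
  V1 = 177·(cos(-66.9°) + j·sin(-66.9°)) = 69.44 - j162.8 V
  V2 = 220·(cos(-90.0°) + j·sin(-90.0°)) = 0 - j220 V
  V3 = 5·(cos(30.0°) + j·sin(30.0°)) = 4.33 + j2.5 V
Step 2 — Sum components: V_total = 73.77 - j380.3 V.
Step 3 — Convert to polar: |V_total| = 387.4 V, ∠V_total = -79.0°.

V_total = 387.4∠-79.0° V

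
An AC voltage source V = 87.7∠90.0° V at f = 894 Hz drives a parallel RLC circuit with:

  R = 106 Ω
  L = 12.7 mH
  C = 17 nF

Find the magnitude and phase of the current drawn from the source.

Step 1 — Angular frequency: ω = 2π·f = 2π·894 = 5617 rad/s.
Step 2 — Component impedances:
  R: Z = R = 106 Ω
  L: Z = jωL = j·5617·0.0127 = 0 + j71.34 Ω
  C: Z = 1/(jωC) = -j/(ω·C) = 0 - j1.047e+04 Ω
Step 3 — Parallel combination: 1/Z_total = 1/R + 1/L + 1/C; Z_total = 33.36 + j49.22 Ω = 59.46∠55.9° Ω.
Step 4 — Source phasor: V = 87.7∠90.0° V = 0 + j87.7 V.
Step 5 — Ohm's law: I = V / Z_total = (0 + j87.7) / (33.36 + j49.22) = 1.221 + j0.8274 A.
Step 6 — Convert to polar: |I| = 1.475 A, ∠I = 34.1°.

I = 1.475∠34.1° A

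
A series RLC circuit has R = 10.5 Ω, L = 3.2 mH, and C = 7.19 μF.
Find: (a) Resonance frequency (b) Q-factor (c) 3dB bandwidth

Step 1 — Resonance condition Im(Z)=0 gives ω₀ = 1/√(LC).
Step 2 — ω₀ = 1/√(0.0032·7.19e-06) = 6593 rad/s.
Step 3 — f₀ = ω₀/(2π) = 1049 Hz.
Step 4 — Series Q: Q = ω₀L/R = 6593·0.0032/10.5 = 2.009.
Step 5 — 3dB bandwidth: Δω = ω₀/Q = 3281 rad/s; BW = Δω/(2π) = 522.2 Hz.

(a) f₀ = 1049 Hz  (b) Q = 2.009  (c) BW = 522.2 Hz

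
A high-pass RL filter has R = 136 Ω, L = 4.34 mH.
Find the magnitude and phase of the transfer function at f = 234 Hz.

Step 1 — Angular frequency: ω = 2π·234 = 1470 rad/s.
Step 2 — Transfer function: H(jω) = jωL/(R + jωL).
Step 3 — Numerator jωL = j·6.381; denominator R + jωL = 136 + j6.381.
Step 4 — H = 0.002197 + j0.04682.
Step 5 — Magnitude: |H| = 0.04687 (-26.6 dB); phase: φ = 87.3°.

|H| = 0.04687 (-26.6 dB), φ = 87.3°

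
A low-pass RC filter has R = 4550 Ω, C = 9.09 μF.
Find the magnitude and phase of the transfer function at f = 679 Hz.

Step 1 — Angular frequency: ω = 2π·679 = 4266 rad/s.
Step 2 — Transfer function: H(jω) = 1/(1 + jωRC).
Step 3 — Denominator: 1 + jωRC = 1 + j·4266·4550·9.09e-06 = 1 + j176.5.
Step 4 — H = 3.212e-05 - j0.005667.
Step 5 — Magnitude: |H| = 0.005667 (-44.9 dB); phase: φ = -89.7°.

|H| = 0.005667 (-44.9 dB), φ = -89.7°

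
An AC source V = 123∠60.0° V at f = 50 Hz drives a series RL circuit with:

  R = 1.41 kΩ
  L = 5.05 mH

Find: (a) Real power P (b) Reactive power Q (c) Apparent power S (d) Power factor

Step 1 — Angular frequency: ω = 2π·f = 2π·50 = 314.2 rad/s.
Step 2 — Component impedances:
  R: Z = R = 1410 Ω
  L: Z = jωL = j·314.2·0.00505 = 0 + j1.587 Ω
Step 3 — Series combination: Z_total = R + L = 1410 + j1.587 Ω = 1410∠0.1° Ω.
Step 4 — Source phasor: V = 123∠60.0° V = 61.5 + j106.5 V.
Step 5 — Current: I = V / Z = 0.0437 + j0.0755 A = 0.08723∠59.9° A.
Step 6 — Complex power: S = V·I* = 10.73 + j0.01207 VA.
Step 7 — Real power: P = Re(S) = 10.73 W.
Step 8 — Reactive power: Q = Im(S) = 0.01207 VAR.
Step 9 — Apparent power: |S| = 10.73 VA.
Step 10 — Power factor: PF = P/|S| = 1 (lagging).

(a) P = 10.73 W  (b) Q = 0.01207 VAR  (c) S = 10.73 VA  (d) PF = 1 (lagging)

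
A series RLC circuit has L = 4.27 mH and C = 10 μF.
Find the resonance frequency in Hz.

Step 1 — Resonance condition Im(Z)=0 gives ω₀ = 1/√(LC).
Step 2 — ω₀ = 1/√(0.00427·1e-05) = 4839 rad/s.
Step 3 — f₀ = ω₀/(2π) = 770.2 Hz.

f₀ = 770.2 Hz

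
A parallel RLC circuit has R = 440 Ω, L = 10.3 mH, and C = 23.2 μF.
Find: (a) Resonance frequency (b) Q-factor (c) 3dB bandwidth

Step 1 — Resonance: ω₀ = 1/√(LC) = 1/√(0.0103·2.32e-05) = 2046 rad/s.
Step 2 — f₀ = ω₀/(2π) = 325.6 Hz.
Step 3 — Parallel Q: Q = R/(ω₀L) = 440/(2046·0.0103) = 20.88.
Step 4 — Bandwidth: Δω = ω₀/Q = 97.96 rad/s; BW = Δω/(2π) = 15.59 Hz.

(a) f₀ = 325.6 Hz  (b) Q = 20.88  (c) BW = 15.59 Hz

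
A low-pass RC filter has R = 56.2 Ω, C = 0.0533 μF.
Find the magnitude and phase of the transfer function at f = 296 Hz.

Step 1 — Angular frequency: ω = 2π·296 = 1860 rad/s.
Step 2 — Transfer function: H(jω) = 1/(1 + jωRC).
Step 3 — Denominator: 1 + jωRC = 1 + j·1860·56.2·5.33e-08 = 1 + j0.005571.
Step 4 — H = 1 - j0.005571.
Step 5 — Magnitude: |H| = 1 (-0.0 dB); phase: φ = -0.3°.

|H| = 1 (-0.0 dB), φ = -0.3°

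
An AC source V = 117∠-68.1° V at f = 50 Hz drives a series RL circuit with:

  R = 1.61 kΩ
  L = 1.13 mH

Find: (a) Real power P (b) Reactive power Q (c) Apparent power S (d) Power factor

Step 1 — Angular frequency: ω = 2π·f = 2π·50 = 314.2 rad/s.
Step 2 — Component impedances:
  R: Z = R = 1610 Ω
  L: Z = jωL = j·314.2·0.00113 = 0 + j0.355 Ω
Step 3 — Series combination: Z_total = R + L = 1610 + j0.355 Ω = 1610∠0.0° Ω.
Step 4 — Source phasor: V = 117∠-68.1° V = 43.64 - j108.6 V.
Step 5 — Current: I = V / Z = 0.02709 - j0.06743 A = 0.07267∠-68.1° A.
Step 6 — Complex power: S = V·I* = 8.502 + j0.001875 VA.
Step 7 — Real power: P = Re(S) = 8.502 W.
Step 8 — Reactive power: Q = Im(S) = 0.001875 VAR.
Step 9 — Apparent power: |S| = 8.502 VA.
Step 10 — Power factor: PF = P/|S| = 1 (lagging).

(a) P = 8.502 W  (b) Q = 0.001875 VAR  (c) S = 8.502 VA  (d) PF = 1 (lagging)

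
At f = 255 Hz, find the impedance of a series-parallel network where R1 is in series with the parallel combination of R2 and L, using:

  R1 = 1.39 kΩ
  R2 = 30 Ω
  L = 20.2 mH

Step 1 — Angular frequency: ω = 2π·f = 2π·255 = 1602 rad/s.
Step 2 — Component impedances:
  R1: Z = R = 1390 Ω
  R2: Z = R = 30 Ω
  L: Z = jωL = j·1602·0.0202 = 0 + j32.36 Ω
Step 3 — Parallel branch: R2 || L = 1/(1/R2 + 1/L) = 16.14 + j14.96 Ω.
Step 4 — Series with R1: Z_total = R1 + (R2 || L) = 1406 + j14.96 Ω = 1406∠0.6° Ω.

Z = 1406 + j14.96 Ω = 1406∠0.6° Ω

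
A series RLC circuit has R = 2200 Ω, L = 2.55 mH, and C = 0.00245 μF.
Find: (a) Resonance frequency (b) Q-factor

Step 1 — Resonance condition Im(Z)=0 gives ω₀ = 1/√(LC).
Step 2 — ω₀ = 1/√(0.00255·2.45e-09) = 4.001e+05 rad/s.
Step 3 — f₀ = ω₀/(2π) = 6.367e+04 Hz.
Step 4 — Series Q: Q = ω₀L/R = 4.001e+05·0.00255/2200 = 0.4637.

(a) f₀ = 6.367e+04 Hz  (b) Q = 0.4637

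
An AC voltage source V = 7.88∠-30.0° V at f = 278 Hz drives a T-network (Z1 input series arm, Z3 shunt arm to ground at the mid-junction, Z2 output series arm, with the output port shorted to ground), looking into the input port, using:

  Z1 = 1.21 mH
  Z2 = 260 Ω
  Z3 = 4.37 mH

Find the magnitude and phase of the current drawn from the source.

Step 1 — Angular frequency: ω = 2π·f = 2π·278 = 1747 rad/s.
Step 2 — Component impedances:
  Z1: Z = jωL = j·1747·0.00121 = 0 + j2.114 Ω
  Z2: Z = R = 260 Ω
  Z3: Z = jωL = j·1747·0.00437 = 0 + j7.633 Ω
Step 3 — With the output port shorted to ground, the output series arm Z2 runs from the junction to ground; the shunt arm Z3 also runs from the junction to ground. They appear in parallel: Z3 || Z2 = 0.2239 + j7.627 Ω.
Step 4 — Series with input arm Z1: Z_in = Z1 + (Z3 || Z2) = 0.2239 + j9.74 Ω = 9.743∠88.7° Ω.
Step 5 — Source phasor: V = 7.88∠-30.0° V = 6.824 - j3.94 V.
Step 6 — Ohm's law: I = V / Z_total = (6.824 - j3.94) / (0.2239 + j9.74) = -0.3882 - j0.7096 A.
Step 7 — Convert to polar: |I| = 0.8088 A, ∠I = -118.7°.

I = 0.8088∠-118.7° A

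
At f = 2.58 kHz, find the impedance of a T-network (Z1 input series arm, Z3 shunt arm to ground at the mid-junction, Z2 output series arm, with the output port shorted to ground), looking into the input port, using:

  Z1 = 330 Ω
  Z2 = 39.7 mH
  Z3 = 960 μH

Step 1 — Angular frequency: ω = 2π·f = 2π·2580 = 1.621e+04 rad/s.
Step 2 — Component impedances:
  Z1: Z = R = 330 Ω
  Z2: Z = jωL = j·1.621e+04·0.0397 = 0 + j643.6 Ω
  Z3: Z = jωL = j·1.621e+04·0.00096 = 0 + j15.56 Ω
Step 3 — With the output port shorted to ground, the output series arm Z2 runs from the junction to ground; the shunt arm Z3 also runs from the junction to ground. They appear in parallel: Z3 || Z2 = 0 + j15.19 Ω.
Step 4 — Series with input arm Z1: Z_in = Z1 + (Z3 || Z2) = 330 + j15.19 Ω = 330.3∠2.6° Ω.

Z = 330 + j15.19 Ω = 330.3∠2.6° Ω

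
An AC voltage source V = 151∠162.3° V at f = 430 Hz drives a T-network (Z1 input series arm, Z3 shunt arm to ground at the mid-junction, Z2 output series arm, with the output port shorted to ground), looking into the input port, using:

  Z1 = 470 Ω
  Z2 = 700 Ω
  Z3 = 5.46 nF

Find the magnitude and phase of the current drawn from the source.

Step 1 — Angular frequency: ω = 2π·f = 2π·430 = 2702 rad/s.
Step 2 — Component impedances:
  Z1: Z = R = 470 Ω
  Z2: Z = R = 700 Ω
  Z3: Z = 1/(jωC) = -j/(ω·C) = 0 - j6.779e+04 Ω
Step 3 — With the output port shorted to ground, the output series arm Z2 runs from the junction to ground; the shunt arm Z3 also runs from the junction to ground. They appear in parallel: Z3 || Z2 = 699.9 - j7.228 Ω.
Step 4 — Series with input arm Z1: Z_in = Z1 + (Z3 || Z2) = 1170 - j7.228 Ω = 1170∠-0.4° Ω.
Step 5 — Source phasor: V = 151∠162.3° V = -143.9 + j45.91 V.
Step 6 — Ohm's law: I = V / Z_total = (-143.9 + j45.91) / (1170 - j7.228) = -0.1232 + j0.03848 A.
Step 7 — Convert to polar: |I| = 0.1291 A, ∠I = 162.7°.

I = 0.1291∠162.7° A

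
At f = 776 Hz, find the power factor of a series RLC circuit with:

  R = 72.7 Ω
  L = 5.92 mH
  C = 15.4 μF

Step 1 — Angular frequency: ω = 2π·f = 2π·776 = 4876 rad/s.
Step 2 — Component impedances:
  R: Z = R = 72.7 Ω
  L: Z = jωL = j·4876·0.00592 = 0 + j28.86 Ω
  C: Z = 1/(jωC) = -j/(ω·C) = 0 - j13.32 Ω
Step 3 — Series combination: Z_total = R + L + C = 72.7 + j15.55 Ω = 74.34∠12.1° Ω.
Step 4 — Power factor: PF = cos(φ) = Re(Z)/|Z| = 72.7/74.34 = 0.9779.
Step 5 — Type: Im(Z) = 15.55 ⇒ lagging (phase φ = 12.1°).

PF = 0.9779 (lagging, φ = 12.1°)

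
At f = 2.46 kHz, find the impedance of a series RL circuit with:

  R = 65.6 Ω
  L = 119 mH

Step 1 — Angular frequency: ω = 2π·f = 2π·2460 = 1.546e+04 rad/s.
Step 2 — Component impedances:
  R: Z = R = 65.6 Ω
  L: Z = jωL = j·1.546e+04·0.119 = 0 + j1839 Ω
Step 3 — Series combination: Z_total = R + L = 65.6 + j1839 Ω = 1841∠88.0° Ω.

Z = 65.6 + j1839 Ω = 1841∠88.0° Ω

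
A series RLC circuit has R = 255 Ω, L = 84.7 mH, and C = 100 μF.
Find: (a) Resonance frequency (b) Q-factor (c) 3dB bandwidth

Step 1 — Resonance: ω₀ = 1/√(LC) = 1/√(0.0847·0.0001) = 343.6 rad/s.
Step 2 — f₀ = ω₀/(2π) = 54.69 Hz.
Step 3 — Series Q: Q = ω₀L/R = 343.6·0.0847/255 = 0.1141.
Step 4 — Bandwidth: Δω = ω₀/Q = 3011 rad/s; BW = Δω/(2π) = 479.2 Hz.

(a) f₀ = 54.69 Hz  (b) Q = 0.1141  (c) BW = 479.2 Hz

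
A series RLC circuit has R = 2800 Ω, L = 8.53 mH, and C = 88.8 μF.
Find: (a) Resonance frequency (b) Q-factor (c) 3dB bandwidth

Step 1 — Resonance: ω₀ = 1/√(LC) = 1/√(0.00853·8.88e-05) = 1149 rad/s.
Step 2 — f₀ = ω₀/(2π) = 182.9 Hz.
Step 3 — Series Q: Q = ω₀L/R = 1149·0.00853/2800 = 0.0035.
Step 4 — Bandwidth: Δω = ω₀/Q = 3.283e+05 rad/s; BW = Δω/(2π) = 5.224e+04 Hz.

(a) f₀ = 182.9 Hz  (b) Q = 0.0035  (c) BW = 5.224e+04 Hz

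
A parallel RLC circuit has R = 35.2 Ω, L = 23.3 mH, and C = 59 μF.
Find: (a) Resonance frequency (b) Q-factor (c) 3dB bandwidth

Step 1 — Resonance: ω₀ = 1/√(LC) = 1/√(0.0233·5.9e-05) = 852.9 rad/s.
Step 2 — f₀ = ω₀/(2π) = 135.7 Hz.
Step 3 — Parallel Q: Q = R/(ω₀L) = 35.2/(852.9·0.0233) = 1.771.
Step 4 — Bandwidth: Δω = ω₀/Q = 481.5 rad/s; BW = Δω/(2π) = 76.63 Hz.

(a) f₀ = 135.7 Hz  (b) Q = 1.771  (c) BW = 76.63 Hz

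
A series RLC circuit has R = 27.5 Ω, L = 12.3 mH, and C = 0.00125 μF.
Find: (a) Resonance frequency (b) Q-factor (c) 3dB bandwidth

Step 1 — Resonance: ω₀ = 1/√(LC) = 1/√(0.0123·1.25e-09) = 2.55e+05 rad/s.
Step 2 — f₀ = ω₀/(2π) = 4.059e+04 Hz.
Step 3 — Series Q: Q = ω₀L/R = 2.55e+05·0.0123/27.5 = 114.1.
Step 4 — Bandwidth: Δω = ω₀/Q = 2236 rad/s; BW = Δω/(2π) = 355.8 Hz.

(a) f₀ = 4.059e+04 Hz  (b) Q = 114.1  (c) BW = 355.8 Hz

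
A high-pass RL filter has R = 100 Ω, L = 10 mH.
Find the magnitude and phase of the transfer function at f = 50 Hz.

Step 1 — Angular frequency: ω = 2π·50 = 314.2 rad/s.
Step 2 — Transfer function: H(jω) = jωL/(R + jωL).
Step 3 — Numerator jωL = j·3.142; denominator R + jωL = 100 + j3.142.
Step 4 — H = 0.000986 + j0.03138.
Step 5 — Magnitude: |H| = 0.0314 (-30.1 dB); phase: φ = 88.2°.

|H| = 0.0314 (-30.1 dB), φ = 88.2°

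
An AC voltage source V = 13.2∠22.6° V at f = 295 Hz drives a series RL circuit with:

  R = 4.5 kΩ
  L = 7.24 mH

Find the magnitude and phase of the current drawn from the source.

Step 1 — Angular frequency: ω = 2π·f = 2π·295 = 1854 rad/s.
Step 2 — Component impedances:
  R: Z = R = 4500 Ω
  L: Z = jωL = j·1854·0.00724 = 0 + j13.42 Ω
Step 3 — Series combination: Z_total = R + L = 4500 + j13.42 Ω = 4500∠0.2° Ω.
Step 4 — Source phasor: V = 13.2∠22.6° V = 12.19 + j5.073 V.
Step 5 — Ohm's law: I = V / Z_total = (12.19 + j5.073) / (4500 + j13.42) = 0.002711 + j0.001119 A.
Step 6 — Convert to polar: |I| = 0.002933 A, ∠I = 22.4°.

I = 0.002933∠22.4° A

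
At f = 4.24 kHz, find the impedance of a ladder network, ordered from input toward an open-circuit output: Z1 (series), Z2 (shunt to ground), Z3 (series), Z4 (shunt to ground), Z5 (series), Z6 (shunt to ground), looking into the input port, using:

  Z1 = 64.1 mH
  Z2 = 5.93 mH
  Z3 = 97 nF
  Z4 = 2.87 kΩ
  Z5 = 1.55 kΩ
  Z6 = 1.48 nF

Step 1 — Angular frequency: ω = 2π·f = 2π·4240 = 2.664e+04 rad/s.
Step 2 — Component impedances:
  Z1: Z = jωL = j·2.664e+04·0.0641 = 0 + j1708 Ω
  Z2: Z = jωL = j·2.664e+04·0.00593 = 0 + j158 Ω
  Z3: Z = 1/(jωC) = -j/(ω·C) = 0 - j387 Ω
  Z4: Z = R = 2870 Ω
  Z5: Z = R = 1550 Ω
  Z6: Z = 1/(jωC) = -j/(ω·C) = 0 - j2.536e+04 Ω
Step 3 — Ladder network (open output): work backward from the far end, alternating series and parallel combinations. Z_in = 8.546 + j1867 Ω = 1867∠89.7° Ω.

Z = 8.546 + j1867 Ω = 1867∠89.7° Ω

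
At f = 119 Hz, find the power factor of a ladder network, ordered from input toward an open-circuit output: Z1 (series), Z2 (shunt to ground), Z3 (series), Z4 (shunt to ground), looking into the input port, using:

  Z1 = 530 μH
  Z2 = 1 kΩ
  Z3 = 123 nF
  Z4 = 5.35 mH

Step 1 — Angular frequency: ω = 2π·f = 2π·119 = 747.7 rad/s.
Step 2 — Component impedances:
  Z1: Z = jωL = j·747.7·0.00053 = 0 + j0.3963 Ω
  Z2: Z = R = 1000 Ω
  Z3: Z = 1/(jωC) = -j/(ω·C) = 0 - j1.087e+04 Ω
  Z4: Z = jωL = j·747.7·0.00535 = 0 + j4 Ω
Step 3 — Ladder network (open output): work backward from the far end, alternating series and parallel combinations. Z_in = 991.6 - j90.83 Ω = 995.8∠-5.2° Ω.
Step 4 — Power factor: PF = cos(φ) = Re(Z)/|Z| = 991.6/995.8 = 0.9958.
Step 5 — Type: Im(Z) = -90.83 ⇒ leading (phase φ = -5.2°).

PF = 0.9958 (leading, φ = -5.2°)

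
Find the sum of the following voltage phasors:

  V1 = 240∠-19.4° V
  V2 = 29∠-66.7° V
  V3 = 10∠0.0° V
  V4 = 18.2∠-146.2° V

Step 1 — Convert each phasor to rectangular form:
  V1 = 240·(cos(-19.4°) + j·sin(-19.4°)) = 226.4 - j79.72 V
  V2 = 29·(cos(-66.7°) + j·sin(-66.7°)) = 11.47 - j26.63 V
  V3 = 10·(cos(0.0°) + j·sin(0.0°)) = 10 V
  V4 = 18.2·(cos(-146.2°) + j·sin(-146.2°)) = -15.12 - j10.12 V
Step 2 — Sum components: V_total = 232.7 - j116.5 V.
Step 3 — Convert to polar: |V_total| = 260.2 V, ∠V_total = -26.6°.

V_total = 260.2∠-26.6° V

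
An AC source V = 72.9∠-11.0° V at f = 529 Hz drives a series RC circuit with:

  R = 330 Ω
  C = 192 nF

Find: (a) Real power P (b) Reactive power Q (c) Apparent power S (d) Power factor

Step 1 — Angular frequency: ω = 2π·f = 2π·529 = 3324 rad/s.
Step 2 — Component impedances:
  R: Z = R = 330 Ω
  C: Z = 1/(jωC) = -j/(ω·C) = 0 - j1567 Ω
Step 3 — Series combination: Z_total = R + C = 330 - j1567 Ω = 1601∠-78.1° Ω.
Step 4 — Source phasor: V = 72.9∠-11.0° V = 71.56 - j13.91 V.
Step 5 — Current: I = V / Z = 0.01771 + j0.04194 A = 0.04552∠67.1° A.
Step 6 — Complex power: S = V·I* = 0.6839 - j3.247 VA.
Step 7 — Real power: P = Re(S) = 0.6839 W.
Step 8 — Reactive power: Q = Im(S) = -3.247 VAR.
Step 9 — Apparent power: |S| = 3.319 VA.
Step 10 — Power factor: PF = P/|S| = 0.2061 (leading).

(a) P = 0.6839 W  (b) Q = -3.247 VAR  (c) S = 3.319 VA  (d) PF = 0.2061 (leading)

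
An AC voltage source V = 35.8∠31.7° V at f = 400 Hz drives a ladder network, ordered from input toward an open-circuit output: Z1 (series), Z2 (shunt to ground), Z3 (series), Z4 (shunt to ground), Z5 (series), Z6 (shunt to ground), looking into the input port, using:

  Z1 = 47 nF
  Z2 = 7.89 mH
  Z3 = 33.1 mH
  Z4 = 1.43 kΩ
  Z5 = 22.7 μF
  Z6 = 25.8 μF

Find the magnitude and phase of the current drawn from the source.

Step 1 — Angular frequency: ω = 2π·f = 2π·400 = 2513 rad/s.
Step 2 — Component impedances:
  Z1: Z = 1/(jωC) = -j/(ω·C) = 0 - j8466 Ω
  Z2: Z = jωL = j·2513·0.00789 = 0 + j19.83 Ω
  Z3: Z = jωL = j·2513·0.0331 = 0 + j83.19 Ω
  Z4: Z = R = 1430 Ω
  Z5: Z = 1/(jωC) = -j/(ω·C) = 0 - j17.53 Ω
  Z6: Z = 1/(jωC) = -j/(ω·C) = 0 - j15.42 Ω
Step 3 — Ladder network (open output): work backward from the far end, alternating series and parallel combinations. Z_in = 0.06074 - j8451 Ω = 8451∠-90.0° Ω.
Step 4 — Source phasor: V = 35.8∠31.7° V = 30.46 + j18.81 V.
Step 5 — Ohm's law: I = V / Z_total = (30.46 + j18.81) / (0.06074 - j8451) = -0.002226 + j0.003604 A.
Step 6 — Convert to polar: |I| = 0.004236 A, ∠I = 121.7°.

I = 0.004236∠121.7° A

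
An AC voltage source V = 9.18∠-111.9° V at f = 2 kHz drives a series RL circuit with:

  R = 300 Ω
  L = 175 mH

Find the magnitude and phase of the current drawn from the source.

Step 1 — Angular frequency: ω = 2π·f = 2π·2000 = 1.257e+04 rad/s.
Step 2 — Component impedances:
  R: Z = R = 300 Ω
  L: Z = jωL = j·1.257e+04·0.175 = 0 + j2199 Ω
Step 3 — Series combination: Z_total = R + L = 300 + j2199 Ω = 2219∠82.2° Ω.
Step 4 — Source phasor: V = 9.18∠-111.9° V = -3.424 - j8.518 V.
Step 5 — Ohm's law: I = V / Z_total = (-3.424 - j8.518) / (300 + j2199) = -0.004011 + j0.00101 A.
Step 6 — Convert to polar: |I| = 0.004136 A, ∠I = 165.9°.

I = 0.004136∠165.9° A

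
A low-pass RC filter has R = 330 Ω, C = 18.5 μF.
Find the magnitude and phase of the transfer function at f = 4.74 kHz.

Step 1 — Angular frequency: ω = 2π·4740 = 2.978e+04 rad/s.
Step 2 — Transfer function: H(jω) = 1/(1 + jωRC).
Step 3 — Denominator: 1 + jωRC = 1 + j·2.978e+04·330·1.85e-05 = 1 + j181.8.
Step 4 — H = 3.025e-05 - j0.0055.
Step 5 — Magnitude: |H| = 0.0055 (-45.2 dB); phase: φ = -89.7°.

|H| = 0.0055 (-45.2 dB), φ = -89.7°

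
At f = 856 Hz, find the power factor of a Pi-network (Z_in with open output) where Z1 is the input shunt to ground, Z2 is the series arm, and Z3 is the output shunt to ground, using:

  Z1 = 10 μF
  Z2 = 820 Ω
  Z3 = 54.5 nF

Step 1 — Angular frequency: ω = 2π·f = 2π·856 = 5378 rad/s.
Step 2 — Component impedances:
  Z1: Z = 1/(jωC) = -j/(ω·C) = 0 - j18.59 Ω
  Z2: Z = R = 820 Ω
  Z3: Z = 1/(jωC) = -j/(ω·C) = 0 - j3412 Ω
Step 3 — With open output, the series arm Z2 and the output shunt Z3 appear in series to ground: Z2 + Z3 = 820 - j3412 Ω.
Step 4 — Parallel with input shunt Z1: Z_in = Z1 || (Z2 + Z3) = 0.02279 - j18.5 Ω = 18.5∠-89.9° Ω.
Step 5 — Power factor: PF = cos(φ) = Re(Z)/|Z| = 0.02279/18.5 = 0.001232.
Step 6 — Type: Im(Z) = -18.5 ⇒ leading (phase φ = -89.9°).

PF = 0.001232 (leading, φ = -89.9°)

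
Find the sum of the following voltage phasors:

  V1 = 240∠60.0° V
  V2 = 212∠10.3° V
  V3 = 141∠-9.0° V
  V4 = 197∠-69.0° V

Step 1 — Convert each phasor to rectangular form:
  V1 = 240·(cos(60.0°) + j·sin(60.0°)) = 120 + j207.8 V
  V2 = 212·(cos(10.3°) + j·sin(10.3°)) = 208.6 + j37.91 V
  V3 = 141·(cos(-9.0°) + j·sin(-9.0°)) = 139.3 - j22.06 V
  V4 = 197·(cos(-69.0°) + j·sin(-69.0°)) = 70.6 - j183.9 V
Step 2 — Sum components: V_total = 538.4 + j39.78 V.
Step 3 — Convert to polar: |V_total| = 539.9 V, ∠V_total = 4.2°.

V_total = 539.9∠4.2° V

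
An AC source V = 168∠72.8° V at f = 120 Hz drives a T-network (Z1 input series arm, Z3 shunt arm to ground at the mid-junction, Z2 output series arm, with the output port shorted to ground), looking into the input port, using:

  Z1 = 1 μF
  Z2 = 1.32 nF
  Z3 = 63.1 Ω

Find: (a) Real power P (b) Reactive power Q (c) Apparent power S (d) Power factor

Step 1 — Angular frequency: ω = 2π·f = 2π·120 = 754 rad/s.
Step 2 — Component impedances:
  Z1: Z = 1/(jωC) = -j/(ω·C) = 0 - j1326 Ω
  Z2: Z = 1/(jωC) = -j/(ω·C) = 0 - j1.005e+06 Ω
  Z3: Z = R = 63.1 Ω
Step 3 — With the output port shorted to ground, the output series arm Z2 runs from the junction to ground; the shunt arm Z3 also runs from the junction to ground. They appear in parallel: Z3 || Z2 = 63.1 - j0.003963 Ω.
Step 4 — Series with input arm Z1: Z_in = Z1 + (Z3 || Z2) = 63.1 - j1326 Ω = 1328∠-87.3° Ω.
Step 5 — Source phasor: V = 168∠72.8° V = 49.68 + j160.5 V.
Step 6 — Current: I = V / Z = -0.119 + j0.04312 A = 0.1265∠160.1° A.
Step 7 — Complex power: S = V·I* = 1.01 - j21.23 VA.
Step 8 — Real power: P = Re(S) = 1.01 W.
Step 9 — Reactive power: Q = Im(S) = -21.23 VAR.
Step 10 — Apparent power: |S| = 21.26 VA.
Step 11 — Power factor: PF = P/|S| = 0.04752 (leading).

(a) P = 1.01 W  (b) Q = -21.23 VAR  (c) S = 21.26 VA  (d) PF = 0.04752 (leading)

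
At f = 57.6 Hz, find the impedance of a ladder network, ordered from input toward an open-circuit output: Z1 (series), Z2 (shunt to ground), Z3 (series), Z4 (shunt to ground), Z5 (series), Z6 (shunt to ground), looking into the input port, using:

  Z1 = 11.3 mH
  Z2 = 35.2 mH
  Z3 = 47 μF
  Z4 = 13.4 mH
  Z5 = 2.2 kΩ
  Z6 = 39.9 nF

Step 1 — Angular frequency: ω = 2π·f = 2π·57.6 = 361.9 rad/s.
Step 2 — Component impedances:
  Z1: Z = jωL = j·361.9·0.0113 = 0 + j4.09 Ω
  Z2: Z = jωL = j·361.9·0.0352 = 0 + j12.74 Ω
  Z3: Z = 1/(jωC) = -j/(ω·C) = 0 - j58.79 Ω
  Z4: Z = jωL = j·361.9·0.0134 = 0 + j4.85 Ω
  Z5: Z = R = 2200 Ω
  Z6: Z = 1/(jωC) = -j/(ω·C) = 0 - j6.925e+04 Ω
Step 3 — Ladder network (open output): work backward from the far end, alternating series and parallel combinations. Z_in = 1.031e-06 + j20.77 Ω = 20.77∠90.0° Ω.

Z = 1.031e-06 + j20.77 Ω = 20.77∠90.0° Ω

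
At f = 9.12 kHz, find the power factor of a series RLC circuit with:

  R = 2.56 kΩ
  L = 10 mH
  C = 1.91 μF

Step 1 — Angular frequency: ω = 2π·f = 2π·9120 = 5.73e+04 rad/s.
Step 2 — Component impedances:
  R: Z = R = 2560 Ω
  L: Z = jωL = j·5.73e+04·0.01 = 0 + j573 Ω
  C: Z = 1/(jωC) = -j/(ω·C) = 0 - j9.137 Ω
Step 3 — Series combination: Z_total = R + L + C = 2560 + j563.9 Ω = 2621∠12.4° Ω.
Step 4 — Power factor: PF = cos(φ) = Re(Z)/|Z| = 2560/2621.4 = 0.9766.
Step 5 — Type: Im(Z) = 563.9 ⇒ lagging (phase φ = 12.4°).

PF = 0.9766 (lagging, φ = 12.4°)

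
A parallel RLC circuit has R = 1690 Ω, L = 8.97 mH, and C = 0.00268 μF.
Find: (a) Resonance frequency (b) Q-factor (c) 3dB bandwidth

Step 1 — Resonance: ω₀ = 1/√(LC) = 1/√(0.00897·2.68e-09) = 2.04e+05 rad/s.
Step 2 — f₀ = ω₀/(2π) = 3.246e+04 Hz.
Step 3 — Parallel Q: Q = R/(ω₀L) = 1690/(2.04e+05·0.00897) = 0.9238.
Step 4 — Bandwidth: Δω = ω₀/Q = 2.208e+05 rad/s; BW = Δω/(2π) = 3.514e+04 Hz.

(a) f₀ = 3.246e+04 Hz  (b) Q = 0.9238  (c) BW = 3.514e+04 Hz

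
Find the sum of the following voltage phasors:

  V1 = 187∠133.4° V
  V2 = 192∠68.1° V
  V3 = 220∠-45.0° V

Step 1 — Convert each phasor to rectangular form:
  V1 = 187·(cos(133.4°) + j·sin(133.4°)) = -128.5 + j135.9 V
  V2 = 192·(cos(68.1°) + j·sin(68.1°)) = 71.61 + j178.1 V
  V3 = 220·(cos(-45.0°) + j·sin(-45.0°)) = 155.6 - j155.6 V
Step 2 — Sum components: V_total = 98.69 + j158.5 V.
Step 3 — Convert to polar: |V_total| = 186.7 V, ∠V_total = 58.1°.

V_total = 186.7∠58.1° V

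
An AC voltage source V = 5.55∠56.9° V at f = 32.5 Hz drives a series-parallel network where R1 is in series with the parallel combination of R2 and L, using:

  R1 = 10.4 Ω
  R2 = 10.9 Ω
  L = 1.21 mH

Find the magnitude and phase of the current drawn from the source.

Step 1 — Angular frequency: ω = 2π·f = 2π·32.5 = 204.2 rad/s.
Step 2 — Component impedances:
  R1: Z = R = 10.4 Ω
  R2: Z = R = 10.9 Ω
  L: Z = jωL = j·204.2·0.00121 = 0 + j0.2471 Ω
Step 3 — Parallel branch: R2 || L = 1/(1/R2 + 1/L) = 0.005598 + j0.247 Ω.
Step 4 — Series with R1: Z_total = R1 + (R2 || L) = 10.41 + j0.247 Ω = 10.41∠1.4° Ω.
Step 5 — Source phasor: V = 5.55∠56.9° V = 3.031 + j4.649 V.
Step 6 — Ohm's law: I = V / Z_total = (3.031 + j4.649) / (10.41 + j0.247) = 0.3017 + j0.4397 A.
Step 7 — Convert to polar: |I| = 0.5332 A, ∠I = 55.5°.

I = 0.5332∠55.5° A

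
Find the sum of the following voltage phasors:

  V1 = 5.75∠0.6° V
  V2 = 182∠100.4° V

Step 1 — Convert each phasor to rectangular form:
  V1 = 5.75·(cos(0.6°) + j·sin(0.6°)) = 5.75 + j0.06021 V
  V2 = 182·(cos(100.4°) + j·sin(100.4°)) = -32.85 + j179 V
Step 2 — Sum components: V_total = -27.1 + j179.1 V.
Step 3 — Convert to polar: |V_total| = 181.1 V, ∠V_total = 98.6°.

V_total = 181.1∠98.6° V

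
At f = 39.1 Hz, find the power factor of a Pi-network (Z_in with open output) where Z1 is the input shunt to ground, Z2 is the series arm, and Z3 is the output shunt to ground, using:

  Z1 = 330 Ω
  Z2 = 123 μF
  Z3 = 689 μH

Step 1 — Angular frequency: ω = 2π·f = 2π·39.1 = 245.7 rad/s.
Step 2 — Component impedances:
  Z1: Z = R = 330 Ω
  Z2: Z = 1/(jωC) = -j/(ω·C) = 0 - j33.09 Ω
  Z3: Z = jωL = j·245.7·0.000689 = 0 + j0.1693 Ω
Step 3 — With open output, the series arm Z2 and the output shunt Z3 appear in series to ground: Z2 + Z3 = 0 - j32.92 Ω.
Step 4 — Parallel with input shunt Z1: Z_in = Z1 || (Z2 + Z3) = 3.252 - j32.6 Ω = 32.76∠-84.3° Ω.
Step 5 — Power factor: PF = cos(φ) = Re(Z)/|Z| = 3.2524/32.761 = 0.09928.
Step 6 — Type: Im(Z) = -32.6 ⇒ leading (phase φ = -84.3°).

PF = 0.09928 (leading, φ = -84.3°)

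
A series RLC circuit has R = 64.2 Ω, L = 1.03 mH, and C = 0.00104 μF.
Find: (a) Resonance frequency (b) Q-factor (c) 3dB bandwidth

Step 1 — Resonance condition Im(Z)=0 gives ω₀ = 1/√(LC).
Step 2 — ω₀ = 1/√(0.00103·1.04e-09) = 9.662e+05 rad/s.
Step 3 — f₀ = ω₀/(2π) = 1.538e+05 Hz.
Step 4 — Series Q: Q = ω₀L/R = 9.662e+05·0.00103/64.2 = 15.5.
Step 5 — 3dB bandwidth: Δω = ω₀/Q = 6.233e+04 rad/s; BW = Δω/(2π) = 9920 Hz.

(a) f₀ = 1.538e+05 Hz  (b) Q = 15.5  (c) BW = 9920 Hz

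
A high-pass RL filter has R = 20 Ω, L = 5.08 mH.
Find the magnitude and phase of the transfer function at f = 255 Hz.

Step 1 — Angular frequency: ω = 2π·255 = 1602 rad/s.
Step 2 — Transfer function: H(jω) = jωL/(R + jωL).
Step 3 — Numerator jωL = j·8.139; denominator R + jωL = 20 + j8.139.
Step 4 — H = 0.1421 + j0.3491.
Step 5 — Magnitude: |H| = 0.3769 (-8.5 dB); phase: φ = 67.9°.

|H| = 0.3769 (-8.5 dB), φ = 67.9°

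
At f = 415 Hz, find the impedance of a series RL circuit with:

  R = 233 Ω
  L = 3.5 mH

Step 1 — Angular frequency: ω = 2π·f = 2π·415 = 2608 rad/s.
Step 2 — Component impedances:
  R: Z = R = 233 Ω
  L: Z = jωL = j·2608·0.0035 = 0 + j9.126 Ω
Step 3 — Series combination: Z_total = R + L = 233 + j9.126 Ω = 233.2∠2.2° Ω.

Z = 233 + j9.126 Ω = 233.2∠2.2° Ω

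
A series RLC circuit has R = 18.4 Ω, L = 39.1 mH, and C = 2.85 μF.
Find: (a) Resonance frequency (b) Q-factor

Step 1 — Resonance condition Im(Z)=0 gives ω₀ = 1/√(LC).
Step 2 — ω₀ = 1/√(0.0391·2.85e-06) = 2996 rad/s.
Step 3 — f₀ = ω₀/(2π) = 476.8 Hz.
Step 4 — Series Q: Q = ω₀L/R = 2996·0.0391/18.4 = 6.366.

(a) f₀ = 476.8 Hz  (b) Q = 6.366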